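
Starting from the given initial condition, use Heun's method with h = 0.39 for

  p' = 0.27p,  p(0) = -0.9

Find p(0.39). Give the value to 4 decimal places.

-0.9998

Heun: k1 = f(t_n, p_n); k2 = f(t_n + h, p_n + h·k1); p_{n+1} = p_n + (h/2)·(k1 + k2).
t=0.000000, p=-0.900000:
  k1 = f(0.000000, -0.900000) = -0.243000
  k2 = f(0.390000, -0.994770) = -0.268588
  p ← -0.900000 + (0.39/2)·(-0.243000 + (-0.268588)) = -0.999760
p(0.39) ≈ -0.9998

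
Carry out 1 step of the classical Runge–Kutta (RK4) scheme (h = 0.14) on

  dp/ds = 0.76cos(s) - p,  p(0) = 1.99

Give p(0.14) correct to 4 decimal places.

RK4: k1 = f(s_n, p_n); k2 = f(s_n + h/2, p_n + (h/2)·k1); k3 = f(s_n + h/2, p_n + (h/2)·k2); k4 = f(s_n + h, p_n + h·k3); p_{n+1} = p_n + (h/6)·(k1 + 2k2 + 2k3 + k4).
s=0.000000, p=1.990000:
  k1 = f(0.000000, 1.990000) = -1.230000
  k2 = f(0.070000, 1.903900) = -1.145761
  k3 = f(0.070000, 1.909797) = -1.151658
  k4 = f(0.140000, 1.828768) = -1.076204
  p ← 1.990000 + (0.14/6)·(k1 + 2k2 + 2k3 + k4) = 1.828976
p(0.14) ≈ 1.8290

1.8290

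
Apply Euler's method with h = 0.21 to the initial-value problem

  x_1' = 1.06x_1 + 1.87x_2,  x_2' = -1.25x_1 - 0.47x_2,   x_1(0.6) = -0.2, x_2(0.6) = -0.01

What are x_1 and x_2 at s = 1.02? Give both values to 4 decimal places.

Euler on (x_1,x_2): x_1_{n+1} = x_1_n + h·x_1', x_2_{n+1} = x_2_n + h·x_2'.
0.600000: (-0.200000, -0.010000); f=(-0.230700, 0.254700) → (-0.248447, 0.043487)
0.810000: (-0.248447, 0.043487); f=(-0.182033, 0.290120) → (-0.286674, 0.104412)
(x_1(1.02), x_2(1.02)) ≈ (-0.2867, 0.1044)

-0.2867, 0.1044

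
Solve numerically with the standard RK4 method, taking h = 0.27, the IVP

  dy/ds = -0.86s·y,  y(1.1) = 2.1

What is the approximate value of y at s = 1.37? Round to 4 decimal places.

RK4: k1 = f(s_n, y_n); k2 = f(s_n + h/2, y_n + (h/2)·k1); k3 = f(s_n + h/2, y_n + (h/2)·k2); k4 = f(s_n + h, y_n + h·k3); y_{n+1} = y_n + (h/6)·(k1 + 2k2 + 2k3 + k4).
s=1.100000, y=2.100000:
  k1 = f(1.100000, 2.100000) = -1.986600
  k2 = f(1.235000, 1.831809) = -1.945564
  k3 = f(1.235000, 1.837349) = -1.951448
  k4 = f(1.370000, 1.573109) = -1.853437
  y ← 2.100000 + (0.27/6)·(k1 + 2k2 + 2k3 + k4) = 1.576467
y(1.37) ≈ 1.5765

1.5765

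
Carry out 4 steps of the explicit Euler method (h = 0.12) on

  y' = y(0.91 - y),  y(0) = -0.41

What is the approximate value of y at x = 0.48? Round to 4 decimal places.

-0.7732

Euler: y_{n+1} = y_n + h·f(x_n, y_n).
x=0.000000, y=-0.410000: f=-0.541200 → y ← -0.410000 + 0.12·(-0.541200) = -0.474944
x=0.120000, y=-0.474944: f=-0.657771 → y ← -0.474944 + 0.12·(-0.657771) = -0.553877
x=0.240000, y=-0.553877: f=-0.810807 → y ← -0.553877 + 0.12·(-0.810807) = -0.651173
x=0.360000, y=-0.651173: f=-1.016594 → y ← -0.651173 + 0.12·(-1.016594) = -0.773165
y(0.48) ≈ -0.7732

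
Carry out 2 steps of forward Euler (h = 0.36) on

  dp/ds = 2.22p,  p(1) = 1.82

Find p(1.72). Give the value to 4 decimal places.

Euler: p_{n+1} = p_n + h·f(s_n, p_n).
s=1.000000, p=1.820000: f=4.040400 → p ← 1.820000 + 0.36·4.040400 = 3.274544
s=1.360000, p=3.274544: f=7.269488 → p ← 3.274544 + 0.36·7.269488 = 5.891560
p(1.72) ≈ 5.8916

5.8916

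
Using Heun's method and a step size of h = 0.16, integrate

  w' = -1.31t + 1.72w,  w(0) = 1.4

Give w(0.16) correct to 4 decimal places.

1.8215

Heun: k1 = f(t_n, w_n); k2 = f(t_n + h, w_n + h·k1); w_{n+1} = w_n + (h/2)·(k1 + k2).
t=0.000000, w=1.400000:
  k1 = f(0.000000, 1.400000) = 2.408000
  k2 = f(0.160000, 1.785280) = 2.861082
  w ← 1.400000 + (0.16/2)·(2.408000 + 2.861082) = 1.821527
w(0.16) ≈ 1.8215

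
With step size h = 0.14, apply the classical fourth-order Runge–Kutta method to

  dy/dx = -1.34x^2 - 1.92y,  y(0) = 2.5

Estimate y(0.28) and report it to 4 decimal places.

RK4: k1 = f(x_n, y_n); k2 = f(x_n + h/2, y_n + (h/2)·k1); k3 = f(x_n + h/2, y_n + (h/2)·k2); k4 = f(x_n + h, y_n + h·k3); y_{n+1} = y_n + (h/6)·(k1 + 2k2 + 2k3 + k4).
x=0.000000, y=2.500000:
  k1 = f(0.000000, 2.500000) = -4.800000
  k2 = f(0.070000, 2.164000) = -4.161446
  k3 = f(0.070000, 2.208699) = -4.247268
  k4 = f(0.140000, 1.905383) = -3.684598
  y ← 2.500000 + (0.14/6)·(k1 + 2k2 + 2k3 + k4) = 1.909619
x=0.140000, y=1.909619:
  k1 = f(0.140000, 1.909619) = -3.692733
  k2 = f(0.210000, 1.651128) = -3.229260
  k3 = f(0.210000, 1.683571) = -3.291551
  k4 = f(0.280000, 1.448802) = -2.886756
  y ← 1.909619 + (0.14/6)·(k1 + 2k2 + 2k3 + k4) = 1.451793
y(0.28) ≈ 1.4518

1.4518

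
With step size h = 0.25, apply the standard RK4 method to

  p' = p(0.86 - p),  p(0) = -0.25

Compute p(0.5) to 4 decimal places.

-0.4554

RK4: k1 = f(t_n, p_n); k2 = f(t_n + h/2, p_n + (h/2)·k1); k3 = f(t_n + h/2, p_n + (h/2)·k2); k4 = f(t_n + h, p_n + h·k3); p_{n+1} = p_n + (h/6)·(k1 + 2k2 + 2k3 + k4).
t=0.000000, p=-0.250000:
  k1 = f(0.000000, -0.250000) = -0.277500
  k2 = f(0.125000, -0.284687) = -0.325878
  k3 = f(0.125000, -0.290735) = -0.334559
  k4 = f(0.250000, -0.333640) = -0.398246
  p ← -0.250000 + (0.25/6)·(k1 + 2k2 + 2k3 + k4) = -0.333192
t=0.250000, p=-0.333192:
  k1 = f(0.250000, -0.333192) = -0.397563
  k2 = f(0.375000, -0.382888) = -0.475887
  k3 = f(0.375000, -0.392678) = -0.491900
  k4 = f(0.500000, -0.456167) = -0.600393
  p ← -0.333192 + (0.25/6)·(k1 + 2k2 + 2k3 + k4) = -0.455423
p(0.5) ≈ -0.4554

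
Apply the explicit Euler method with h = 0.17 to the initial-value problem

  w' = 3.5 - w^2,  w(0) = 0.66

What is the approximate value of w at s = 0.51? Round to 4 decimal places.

1.7313

Euler: w_{n+1} = w_n + h·f(s_n, w_n).
s=0.000000, w=0.660000: f=3.064400 → w ← 0.660000 + 0.17·3.064400 = 1.180948
s=0.170000, w=1.180948: f=2.105362 → w ← 1.180948 + 0.17·2.105362 = 1.538860
s=0.340000, w=1.538860: f=1.131911 → w ← 1.538860 + 0.17·1.131911 = 1.731284
w(0.51) ≈ 1.7313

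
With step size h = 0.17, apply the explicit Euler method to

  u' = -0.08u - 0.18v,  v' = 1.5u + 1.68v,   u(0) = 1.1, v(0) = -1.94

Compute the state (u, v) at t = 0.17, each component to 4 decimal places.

1.1444, -2.2136

Euler on (u,v): u_{n+1} = u_n + h·u', v_{n+1} = v_n + h·v'.
0.000000: (1.100000, -1.940000); f=(0.261200, -1.609200) → (1.144404, -2.213564)
(u(0.17), v(0.17)) ≈ (1.1444, -2.2136)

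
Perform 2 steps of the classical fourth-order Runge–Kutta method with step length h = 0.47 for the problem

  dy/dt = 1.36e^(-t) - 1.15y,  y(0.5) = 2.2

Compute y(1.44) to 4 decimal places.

1.0293

RK4: k1 = f(t_n, y_n); k2 = f(t_n + h/2, y_n + (h/2)·k1); k3 = f(t_n + h/2, y_n + (h/2)·k2); k4 = f(t_n + h, y_n + h·k3); y_{n+1} = y_n + (h/6)·(k1 + 2k2 + 2k3 + k4).
t=0.500000, y=2.200000:
  k1 = f(0.500000, 2.200000) = -1.705118
  k2 = f(0.735000, 1.799297) = -1.417064
  k3 = f(0.735000, 1.866990) = -1.494911
  k4 = f(0.970000, 1.497392) = -1.206448
  y ← 2.200000 + (0.47/6)·(k1 + 2k2 + 2k3 + k4) = 1.515718
t=0.970000, y=1.515718:
  k1 = f(0.970000, 1.515718) = -1.227523
  k2 = f(1.205000, 1.227250) = -1.003756
  k3 = f(1.205000, 1.279835) = -1.064229
  k4 = f(1.440000, 1.015530) = -0.845638
  y ← 1.515718 + (0.47/6)·(k1 + 2k2 + 2k3 + k4) = 1.029336
y(1.44) ≈ 1.0293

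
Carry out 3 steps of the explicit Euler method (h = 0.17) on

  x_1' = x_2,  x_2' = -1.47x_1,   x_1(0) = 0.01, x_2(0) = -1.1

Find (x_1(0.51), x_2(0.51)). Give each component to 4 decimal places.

Euler on (x_1,x_2): x_1_{n+1} = x_1_n + h·x_1', x_2_{n+1} = x_2_n + h·x_2'.
0.000000: (0.010000, -1.100000); f=(-1.100000, -0.014700) → (-0.177000, -1.102499)
0.170000: (-0.177000, -1.102499); f=(-1.102499, 0.260190) → (-0.364425, -1.058267)
0.340000: (-0.364425, -1.058267); f=(-1.058267, 0.535705) → (-0.544330, -0.967197)
(x_1(0.51), x_2(0.51)) ≈ (-0.5443, -0.9672)

-0.5443, -0.9672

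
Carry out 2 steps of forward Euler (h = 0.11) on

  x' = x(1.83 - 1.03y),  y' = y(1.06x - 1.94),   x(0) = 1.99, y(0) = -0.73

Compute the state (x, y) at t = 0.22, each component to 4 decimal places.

Euler on (x,y): x_{n+1} = x_n + h·x', y_{n+1} = y_n + h·y'.
0.000000: (1.990000, -0.730000); f=(5.137981, -0.123662) → (2.555178, -0.743603)
0.110000: (2.555178, -0.743603); f=(6.633014, -0.571450) → (3.284809, -0.806462)
(x(0.22), y(0.22)) ≈ (3.2848, -0.8065)

3.2848, -0.8065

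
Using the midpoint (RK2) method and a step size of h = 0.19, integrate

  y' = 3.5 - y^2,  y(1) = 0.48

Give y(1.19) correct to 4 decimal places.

Midpoint: k1 = f(t_n, y_n); k2 = f(t_n + h/2, y_n + (h/2)·k1); y_{n+1} = y_n + h·k2.
t=1.000000, y=0.480000:
  k1 = f(1.000000, 0.480000) = 3.269600
  k2 = f(1.095000, 0.790612) = 2.874933
  y ← 0.480000 + 0.19·2.874933 = 1.026237
y(1.19) ≈ 1.0262

1.0262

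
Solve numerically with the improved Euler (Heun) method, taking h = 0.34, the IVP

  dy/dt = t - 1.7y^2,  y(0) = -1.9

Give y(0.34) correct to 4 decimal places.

-7.4785

Heun: k1 = f(t_n, y_n); k2 = f(t_n + h, y_n + h·k1); y_{n+1} = y_n + (h/2)·(k1 + k2).
t=0.000000, y=-1.900000:
  k1 = f(0.000000, -1.900000) = -6.137000
  k2 = f(0.340000, -3.986580) = -26.677794
  y ← -1.900000 + (0.34/2)·(-6.137000 + (-26.677794)) = -7.478515
y(0.34) ≈ -7.4785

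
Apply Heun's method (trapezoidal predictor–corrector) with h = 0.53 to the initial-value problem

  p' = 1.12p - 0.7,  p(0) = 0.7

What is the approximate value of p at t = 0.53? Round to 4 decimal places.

Heun: k1 = f(t_n, p_n); k2 = f(t_n + h, p_n + h·k1); p_{n+1} = p_n + (h/2)·(k1 + k2).
t=0.000000, p=0.700000:
  k1 = f(0.000000, 0.700000) = 0.084000
  k2 = f(0.530000, 0.744520) = 0.133862
  p ← 0.700000 + (0.53/2)·(0.084000 + 0.133862) = 0.757734
p(0.53) ≈ 0.7577

0.7577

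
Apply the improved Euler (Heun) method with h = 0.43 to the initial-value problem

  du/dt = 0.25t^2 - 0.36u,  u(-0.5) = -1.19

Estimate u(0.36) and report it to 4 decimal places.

Heun: k1 = f(t_n, u_n); k2 = f(t_n + h, u_n + h·k1); u_{n+1} = u_n + (h/2)·(k1 + k2).
t=-0.500000, u=-1.190000:
  k1 = f(-0.500000, -1.190000) = 0.490900
  k2 = f(-0.070000, -0.978913) = 0.353634
  u ← -1.190000 + (0.43/2)·(0.490900 + 0.353634) = -1.008425
t=-0.070000, u=-1.008425:
  k1 = f(-0.070000, -1.008425) = 0.364258
  k2 = f(0.360000, -0.851794) = 0.339046
  u ← -1.008425 + (0.43/2)·(0.364258 + 0.339046) = -0.857215
u(0.36) ≈ -0.8572

-0.8572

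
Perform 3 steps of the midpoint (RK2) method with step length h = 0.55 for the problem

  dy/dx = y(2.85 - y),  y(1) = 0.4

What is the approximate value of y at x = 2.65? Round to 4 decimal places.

2.5833

Midpoint: k1 = f(x_n, y_n); k2 = f(x_n + h/2, y_n + (h/2)·k1); y_{n+1} = y_n + h·k2.
x=1.000000, y=0.400000:
  k1 = f(1.000000, 0.400000) = 0.980000
  k2 = f(1.275000, 0.669500) = 1.459845
  y ← 0.400000 + 0.55·1.459845 = 1.202915
x=1.550000, y=1.202915:
  k1 = f(1.550000, 1.202915) = 1.981303
  k2 = f(1.825000, 1.747773) = 1.926443
  y ← 1.202915 + 0.55·1.926443 = 2.262458
x=2.100000, y=2.262458:
  k1 = f(2.100000, 2.262458) = 1.329289
  k2 = f(2.375000, 2.628013) = 0.583386
  y ← 2.262458 + 0.55·0.583386 = 2.583320
y(2.65) ≈ 2.5833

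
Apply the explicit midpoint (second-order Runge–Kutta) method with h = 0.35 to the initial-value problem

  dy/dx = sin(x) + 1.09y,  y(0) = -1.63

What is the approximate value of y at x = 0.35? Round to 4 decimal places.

-2.3095

Midpoint: k1 = f(x_n, y_n); k2 = f(x_n + h/2, y_n + (h/2)·k1); y_{n+1} = y_n + h·k2.
x=0.000000, y=-1.630000:
  k1 = f(0.000000, -1.630000) = -1.776700
  k2 = f(0.175000, -1.940922) = -1.941497
  y ← -1.630000 + 0.35·(-1.941497) = -2.309524
y(0.35) ≈ -2.3095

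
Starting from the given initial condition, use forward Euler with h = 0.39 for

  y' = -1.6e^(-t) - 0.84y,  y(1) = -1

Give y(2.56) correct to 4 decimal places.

Euler: y_{n+1} = y_n + h·f(t_n, y_n).
t=1.000000, y=-1.000000: f=0.251393 → y ← -1.000000 + 0.39·0.251393 = -0.901957
t=1.390000, y=-0.901957: f=0.359123 → y ← -0.901957 + 0.39·0.359123 = -0.761899
t=1.780000, y=-0.761899: f=0.370174 → y ← -0.761899 + 0.39·0.370174 = -0.617531
t=2.170000, y=-0.617531: f=0.336042 → y ← -0.617531 + 0.39·0.336042 = -0.486475
y(2.56) ≈ -0.4865

-0.4865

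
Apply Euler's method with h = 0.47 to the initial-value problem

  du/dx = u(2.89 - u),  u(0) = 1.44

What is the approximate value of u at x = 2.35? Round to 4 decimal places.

2.8868

Euler: u_{n+1} = u_n + h·f(x_n, u_n).
x=0.000000, u=1.440000: f=2.088000 → u ← 1.440000 + 0.47·2.088000 = 2.421360
x=0.470000, u=2.421360: f=1.134746 → u ← 2.421360 + 0.47·1.134746 = 2.954691
x=0.940000, u=2.954691: f=-0.191141 → u ← 2.954691 + 0.47·(-0.191141) = 2.864854
x=1.410000, u=2.864854: f=0.072038 → u ← 2.864854 + 0.47·0.072038 = 2.898712
x=1.880000, u=2.898712: f=-0.025255 → u ← 2.898712 + 0.47·(-0.025255) = 2.886843
u(2.35) ≈ 2.8868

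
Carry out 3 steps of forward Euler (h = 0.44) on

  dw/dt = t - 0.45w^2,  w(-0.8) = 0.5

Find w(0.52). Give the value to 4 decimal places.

-0.0274

Euler: w_{n+1} = w_n + h·f(t_n, w_n).
t=-0.800000, w=0.500000: f=-0.912500 → w ← 0.500000 + 0.44·(-0.912500) = 0.098500
t=-0.360000, w=0.098500: f=-0.364366 → w ← 0.098500 + 0.44·(-0.364366) = -0.061821
t=0.080000, w=-0.061821: f=0.078280 → w ← -0.061821 + 0.44·0.078280 = -0.027378
w(0.52) ≈ -0.0274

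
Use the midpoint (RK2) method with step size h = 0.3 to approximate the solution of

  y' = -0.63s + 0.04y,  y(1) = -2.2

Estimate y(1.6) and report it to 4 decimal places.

Midpoint: k1 = f(s_n, y_n); k2 = f(s_n + h/2, y_n + (h/2)·k1); y_{n+1} = y_n + h·k2.
s=1.000000, y=-2.200000:
  k1 = f(1.000000, -2.200000) = -0.718000
  k2 = f(1.150000, -2.307700) = -0.816808
  y ← -2.200000 + 0.3·(-0.816808) = -2.445042
s=1.300000, y=-2.445042:
  k1 = f(1.300000, -2.445042) = -0.916802
  k2 = f(1.450000, -2.582563) = -1.016803
  y ← -2.445042 + 0.3·(-1.016803) = -2.750083
y(1.6) ≈ -2.7501

-2.7501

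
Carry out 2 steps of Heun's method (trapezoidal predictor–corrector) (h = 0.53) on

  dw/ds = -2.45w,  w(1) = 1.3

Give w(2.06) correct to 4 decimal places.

0.3855

Heun: k1 = f(s_n, w_n); k2 = f(s_n + h, w_n + h·k1); w_{n+1} = w_n + (h/2)·(k1 + k2).
s=1.000000, w=1.300000:
  k1 = f(1.000000, 1.300000) = -3.185000
  k2 = f(1.530000, -0.388050) = 0.950723
  w ← 1.300000 + (0.53/2)·(-3.185000 + 0.950723) = 0.707916
s=1.530000, w=0.707916:
  k1 = f(1.530000, 0.707916) = -1.734395
  k2 = f(2.060000, -0.211313) = 0.517717
  w ← 0.707916 + (0.53/2)·(-1.734395 + 0.517717) = 0.385497
w(2.06) ≈ 0.3855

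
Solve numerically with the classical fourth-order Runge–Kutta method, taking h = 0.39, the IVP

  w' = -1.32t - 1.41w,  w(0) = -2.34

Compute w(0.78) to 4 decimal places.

RK4: k1 = f(t_n, w_n); k2 = f(t_n + h/2, w_n + (h/2)·k1); k3 = f(t_n + h/2, w_n + (h/2)·k2); k4 = f(t_n + h, w_n + h·k3); w_{n+1} = w_n + (h/6)·(k1 + 2k2 + 2k3 + k4).
t=0.000000, w=-2.340000:
  k1 = f(0.000000, -2.340000) = 3.299400
  k2 = f(0.195000, -1.696617) = 2.134830
  k3 = f(0.195000, -1.923708) = 2.455028
  k4 = f(0.390000, -1.382539) = 1.434580
  w ← -2.340000 + (0.39/6)·(k1 + 2k2 + 2k3 + k4) = -1.435610
t=0.390000, w=-1.435610:
  k1 = f(0.390000, -1.435610) = 1.509410
  k2 = f(0.585000, -1.141275) = 0.836997
  k3 = f(0.585000, -1.272395) = 1.021877
  k4 = f(0.780000, -1.037078) = 0.432679
  w ← -1.435610 + (0.39/6)·(k1 + 2k2 + 2k3 + k4) = -1.067720
w(0.78) ≈ -1.0677

-1.0677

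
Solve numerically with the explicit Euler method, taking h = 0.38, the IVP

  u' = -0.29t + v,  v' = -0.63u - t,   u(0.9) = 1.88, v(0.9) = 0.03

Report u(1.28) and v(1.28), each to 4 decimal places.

Euler on (u,v): u_{n+1} = u_n + h·u', v_{n+1} = v_n + h·v'.
0.900000: (1.880000, 0.030000); f=(-0.231000, -2.084400) → (1.792220, -0.762072)
(u(1.28), v(1.28)) ≈ (1.7922, -0.7621)

1.7922, -0.7621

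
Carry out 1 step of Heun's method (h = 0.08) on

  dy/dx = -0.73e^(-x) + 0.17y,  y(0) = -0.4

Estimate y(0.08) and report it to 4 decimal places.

-0.4620

Heun: k1 = f(x_n, y_n); k2 = f(x_n + h, y_n + h·k1); y_{n+1} = y_n + (h/2)·(k1 + k2).
x=0.000000, y=-0.400000:
  k1 = f(0.000000, -0.400000) = -0.798000
  k2 = f(0.080000, -0.463840) = -0.752728
  y ← -0.400000 + (0.08/2)·(-0.798000 + (-0.752728)) = -0.462029
y(0.08) ≈ -0.4620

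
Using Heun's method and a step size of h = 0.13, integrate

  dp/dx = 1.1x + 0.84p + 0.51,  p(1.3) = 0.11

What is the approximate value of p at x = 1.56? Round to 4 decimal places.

0.7386

Heun: k1 = f(x_n, p_n); k2 = f(x_n + h, p_n + h·k1); p_{n+1} = p_n + (h/2)·(k1 + k2).
x=1.300000, p=0.110000:
  k1 = f(1.300000, 0.110000) = 2.032400
  k2 = f(1.430000, 0.374212) = 2.397338
  p ← 0.110000 + (0.13/2)·(2.032400 + 2.397338) = 0.397933
x=1.430000, p=0.397933:
  k1 = f(1.430000, 0.397933) = 2.417264
  k2 = f(1.560000, 0.712177) = 2.824229
  p ← 0.397933 + (0.13/2)·(2.417264 + 2.824229) = 0.738630
p(1.56) ≈ 0.7386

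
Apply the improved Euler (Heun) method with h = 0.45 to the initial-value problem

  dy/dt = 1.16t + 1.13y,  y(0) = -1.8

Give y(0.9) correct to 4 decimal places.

Heun: k1 = f(t_n, y_n); k2 = f(t_n + h, y_n + h·k1); y_{n+1} = y_n + (h/2)·(k1 + k2).
t=0.000000, y=-1.800000:
  k1 = f(0.000000, -1.800000) = -2.034000
  k2 = f(0.450000, -2.715300) = -2.546289
  y ← -1.800000 + (0.45/2)·(-2.034000 + (-2.546289)) = -2.830565
t=0.450000, y=-2.830565:
  k1 = f(0.450000, -2.830565) = -2.676538
  k2 = f(0.900000, -4.035007) = -3.515558
  y ← -2.830565 + (0.45/2)·(-2.676538 + (-3.515558)) = -4.223787
y(0.9) ≈ -4.2238

-4.2238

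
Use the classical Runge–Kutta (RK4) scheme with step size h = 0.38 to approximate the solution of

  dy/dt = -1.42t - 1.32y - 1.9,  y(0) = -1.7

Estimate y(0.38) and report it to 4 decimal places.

RK4: k1 = f(t_n, y_n); k2 = f(t_n + h/2, y_n + (h/2)·k1); k3 = f(t_n + h/2, y_n + (h/2)·k2); k4 = f(t_n + h, y_n + h·k3); y_{n+1} = y_n + (h/6)·(k1 + 2k2 + 2k3 + k4).
t=0.000000, y=-1.700000:
  k1 = f(0.000000, -1.700000) = 0.344000
  k2 = f(0.190000, -1.634640) = -0.012075
  k3 = f(0.190000, -1.702294) = 0.077228
  k4 = f(0.380000, -1.670653) = -0.234338
  y ← -1.700000 + (0.38/6)·(k1 + 2k2 + 2k3 + k4) = -1.684802
y(0.38) ≈ -1.6848

-1.6848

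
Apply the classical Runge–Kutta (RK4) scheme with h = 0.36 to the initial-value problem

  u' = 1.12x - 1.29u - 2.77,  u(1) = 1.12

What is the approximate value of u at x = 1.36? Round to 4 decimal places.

0.2918

RK4: k1 = f(x_n, u_n); k2 = f(x_n + h/2, u_n + (h/2)·k1); k3 = f(x_n + h/2, u_n + (h/2)·k2); k4 = f(x_n + h, u_n + h·k3); u_{n+1} = u_n + (h/6)·(k1 + 2k2 + 2k3 + k4).
x=1.000000, u=1.120000:
  k1 = f(1.000000, 1.120000) = -3.094800
  k2 = f(1.180000, 0.562936) = -2.174587
  k3 = f(1.180000, 0.728574) = -2.388261
  k4 = f(1.360000, 0.260226) = -1.582492
  u ← 1.120000 + (0.36/6)·(k1 + 2k2 + 2k3 + k4) = 0.291821
u(1.36) ≈ 0.2918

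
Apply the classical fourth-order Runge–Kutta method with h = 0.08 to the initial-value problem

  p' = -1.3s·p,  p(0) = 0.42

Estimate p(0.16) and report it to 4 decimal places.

RK4: k1 = f(s_n, p_n); k2 = f(s_n + h/2, p_n + (h/2)·k1); k3 = f(s_n + h/2, p_n + (h/2)·k2); k4 = f(s_n + h, p_n + h·k3); p_{n+1} = p_n + (h/6)·(k1 + 2k2 + 2k3 + k4).
s=0.000000, p=0.420000:
  k1 = f(0.000000, 0.420000) = 0.000000
  k2 = f(0.040000, 0.420000) = -0.021840
  k3 = f(0.040000, 0.419126) = -0.021795
  k4 = f(0.080000, 0.418256) = -0.043499
  p ← 0.420000 + (0.08/6)·(k1 + 2k2 + 2k3 + k4) = 0.418256
s=0.080000, p=0.418256:
  k1 = f(0.080000, 0.418256) = -0.043499
  k2 = f(0.120000, 0.416516) = -0.064977
  k3 = f(0.120000, 0.415657) = -0.064843
  k4 = f(0.160000, 0.413069) = -0.085918
  p ← 0.418256 + (0.08/6)·(k1 + 2k2 + 2k3 + k4) = 0.413069
p(0.16) ≈ 0.4131

0.4131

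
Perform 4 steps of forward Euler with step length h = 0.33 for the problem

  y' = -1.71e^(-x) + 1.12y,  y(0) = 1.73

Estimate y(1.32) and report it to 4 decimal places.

Euler: y_{n+1} = y_n + h·f(x_n, y_n).
x=0.000000, y=1.730000: f=0.227600 → y ← 1.730000 + 0.33·0.227600 = 1.805108
x=0.330000, y=1.805108: f=0.792361 → y ← 1.805108 + 0.33·0.792361 = 2.066587
x=0.660000, y=2.066587: f=1.430762 → y ← 2.066587 + 0.33·1.430762 = 2.538739
x=0.990000, y=2.538739: f=2.207991 → y ← 2.538739 + 0.33·2.207991 = 3.267376
y(1.32) ≈ 3.2674

3.2674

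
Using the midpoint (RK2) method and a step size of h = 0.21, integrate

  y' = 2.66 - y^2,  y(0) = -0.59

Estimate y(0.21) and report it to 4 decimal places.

-0.0567

Midpoint: k1 = f(t_n, y_n); k2 = f(t_n + h/2, y_n + (h/2)·k1); y_{n+1} = y_n + h·k2.
t=0.000000, y=-0.590000:
  k1 = f(0.000000, -0.590000) = 2.311900
  k2 = f(0.105000, -0.347250) = 2.539417
  y ← -0.590000 + 0.21·2.539417 = -0.056722
y(0.21) ≈ -0.0567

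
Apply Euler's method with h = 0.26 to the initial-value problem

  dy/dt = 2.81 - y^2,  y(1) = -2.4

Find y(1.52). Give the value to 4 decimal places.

-5.0442

Euler: y_{n+1} = y_n + h·f(t_n, y_n).
t=1.000000, y=-2.400000: f=-2.950000 → y ← -2.400000 + 0.26·(-2.950000) = -3.167000
t=1.260000, y=-3.167000: f=-7.219889 → y ← -3.167000 + 0.26·(-7.219889) = -5.044171
y(1.52) ≈ -5.0442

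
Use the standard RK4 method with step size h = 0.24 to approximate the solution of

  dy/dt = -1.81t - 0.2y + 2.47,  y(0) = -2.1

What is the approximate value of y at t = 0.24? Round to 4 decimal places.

-1.4741

RK4: k1 = f(t_n, y_n); k2 = f(t_n + h/2, y_n + (h/2)·k1); k3 = f(t_n + h/2, y_n + (h/2)·k2); k4 = f(t_n + h, y_n + h·k3); y_{n+1} = y_n + (h/6)·(k1 + 2k2 + 2k3 + k4).
t=0.000000, y=-2.100000:
  k1 = f(0.000000, -2.100000) = 2.890000
  k2 = f(0.120000, -1.753200) = 2.603440
  k3 = f(0.120000, -1.787587) = 2.610317
  k4 = f(0.240000, -1.473524) = 2.330305
  y ← -2.100000 + (0.24/6)·(k1 + 2k2 + 2k3 + k4) = -1.474087
y(0.24) ≈ -1.4741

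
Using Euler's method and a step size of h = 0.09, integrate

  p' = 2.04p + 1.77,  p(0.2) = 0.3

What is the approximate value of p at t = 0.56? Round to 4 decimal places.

Euler: p_{n+1} = p_n + h·f(t_n, p_n).
t=0.200000, p=0.300000: f=2.382000 → p ← 0.300000 + 0.09·2.382000 = 0.514380
t=0.290000, p=0.514380: f=2.819335 → p ← 0.514380 + 0.09·2.819335 = 0.768120
t=0.380000, p=0.768120: f=3.336965 → p ← 0.768120 + 0.09·3.336965 = 1.068447
t=0.470000, p=1.068447: f=3.949632 → p ← 1.068447 + 0.09·3.949632 = 1.423914
p(0.56) ≈ 1.4239

1.4239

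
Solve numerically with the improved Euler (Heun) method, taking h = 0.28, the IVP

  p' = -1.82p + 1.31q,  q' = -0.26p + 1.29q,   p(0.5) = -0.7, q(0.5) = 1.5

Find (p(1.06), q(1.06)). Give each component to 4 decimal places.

Heun on (p,q): k1 = f(t_n, state_n); k2 = f(t_n + h, state_n + h·k1); state_{n+1} = state_n + (h/2)·(k1 + k2).
0.500000: (-0.700000, 1.500000)
  k1 = (3.239000, 2.117000)
  predictor → (0.206920, 2.092760)
  k2 = (2.364921, 2.645861)
  → (0.084549, 2.166801)
0.780000: (0.084549, 2.166801)
  k1 = (2.684630, 2.773190)
  predictor → (0.836245, 2.943294)
  k2 = (2.333748, 3.579425)
  → (0.787122, 3.056167)
(p(1.06), q(1.06)) ≈ (0.7871, 3.0562)

0.7871, 3.0562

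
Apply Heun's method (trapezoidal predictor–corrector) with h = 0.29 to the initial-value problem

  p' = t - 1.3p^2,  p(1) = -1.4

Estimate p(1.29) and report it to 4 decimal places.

-2.0818

Heun: k1 = f(t_n, p_n); k2 = f(t_n + h, p_n + h·k1); p_{n+1} = p_n + (h/2)·(k1 + k2).
t=1.000000, p=-1.400000:
  k1 = f(1.000000, -1.400000) = -1.548000
  k2 = f(1.290000, -1.848920) = -3.154057
  p ← -1.400000 + (0.29/2)·(-1.548000 + (-3.154057)) = -2.081798
p(1.29) ≈ -2.0818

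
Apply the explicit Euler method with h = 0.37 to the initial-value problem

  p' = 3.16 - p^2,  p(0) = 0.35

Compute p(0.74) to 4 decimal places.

Euler: p_{n+1} = p_n + h·f(s_n, p_n).
s=0.000000, p=0.350000: f=3.037500 → p ← 0.350000 + 0.37·3.037500 = 1.473875
s=0.370000, p=1.473875: f=0.987692 → p ← 1.473875 + 0.37·0.987692 = 1.839321
p(0.74) ≈ 1.8393

1.8393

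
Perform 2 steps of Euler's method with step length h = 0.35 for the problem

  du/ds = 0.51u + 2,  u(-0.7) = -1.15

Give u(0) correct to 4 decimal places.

-0.0722

Euler: u_{n+1} = u_n + h·f(s_n, u_n).
s=-0.700000, u=-1.150000: f=1.413500 → u ← -1.150000 + 0.35·1.413500 = -0.655275
s=-0.350000, u=-0.655275: f=1.665810 → u ← -0.655275 + 0.35·1.665810 = -0.072242
u(0) ≈ -0.0722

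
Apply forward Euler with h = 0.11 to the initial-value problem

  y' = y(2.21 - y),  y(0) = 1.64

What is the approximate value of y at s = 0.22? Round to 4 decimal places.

1.8324

Euler: y_{n+1} = y_n + h·f(s_n, y_n).
s=0.000000, y=1.640000: f=0.934800 → y ← 1.640000 + 0.11·0.934800 = 1.742828
s=0.110000, y=1.742828: f=0.814200 → y ← 1.742828 + 0.11·0.814200 = 1.832390
y(0.22) ≈ 1.8324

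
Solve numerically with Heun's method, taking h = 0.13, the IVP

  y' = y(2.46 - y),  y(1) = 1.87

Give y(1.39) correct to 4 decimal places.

Heun: k1 = f(t_n, y_n); k2 = f(t_n + h, y_n + h·k1); y_{n+1} = y_n + (h/2)·(k1 + k2).
t=1.000000, y=1.870000:
  k1 = f(1.000000, 1.870000) = 1.103300
  k2 = f(1.130000, 2.013429) = 0.899139
  y ← 1.870000 + (0.13/2)·(1.103300 + 0.899139) = 2.000159
t=1.130000, y=2.000159:
  k1 = f(1.130000, 2.000159) = 0.919756
  k2 = f(1.260000, 2.119727) = 0.721286
  y ← 2.000159 + (0.13/2)·(0.919756 + 0.721286) = 2.106826
t=1.260000, y=2.106826:
  k1 = f(1.260000, 2.106826) = 0.744076
  k2 = f(1.390000, 2.203556) = 0.565089
  y ← 2.106826 + (0.13/2)·(0.744076 + 0.565089) = 2.191922
y(1.39) ≈ 2.1919

2.1919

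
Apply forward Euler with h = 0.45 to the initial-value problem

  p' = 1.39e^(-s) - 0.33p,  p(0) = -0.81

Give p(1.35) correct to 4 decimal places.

Euler: p_{n+1} = p_n + h·f(s_n, p_n).
s=0.000000, p=-0.810000: f=1.657300 → p ← -0.810000 + 0.45·1.657300 = -0.064215
s=0.450000, p=-0.064215: f=0.907494 → p ← -0.064215 + 0.45·0.907494 = 0.344157
s=0.900000, p=0.344157: f=0.451560 → p ← 0.344157 + 0.45·0.451560 = 0.547359
p(1.35) ≈ 0.5474

0.5474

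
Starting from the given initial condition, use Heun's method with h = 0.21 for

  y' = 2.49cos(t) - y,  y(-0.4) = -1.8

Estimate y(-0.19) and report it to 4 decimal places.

-1.0147

Heun: k1 = f(t_n, y_n); k2 = f(t_n + h, y_n + h·k1); y_{n+1} = y_n + (h/2)·(k1 + k2).
t=-0.400000, y=-1.800000:
  k1 = f(-0.400000, -1.800000) = 4.093442
  k2 = f(-0.190000, -0.940377) = 3.385568
  y ← -1.800000 + (0.21/2)·(4.093442 + 3.385568) = -1.014704
y(-0.19) ≈ -1.0147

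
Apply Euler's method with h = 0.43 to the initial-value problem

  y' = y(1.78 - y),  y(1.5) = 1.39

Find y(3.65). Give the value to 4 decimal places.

1.7793

Euler: y_{n+1} = y_n + h·f(x_n, y_n).
x=1.500000, y=1.390000: f=0.542100 → y ← 1.390000 + 0.43·0.542100 = 1.623103
x=1.930000, y=1.623103: f=0.254660 → y ← 1.623103 + 0.43·0.254660 = 1.732607
x=2.360000, y=1.732607: f=0.082114 → y ← 1.732607 + 0.43·0.082114 = 1.767916
x=2.790000, y=1.767916: f=0.021364 → y ← 1.767916 + 0.43·0.021364 = 1.777102
x=3.220000, y=1.777102: f=0.005150 → y ← 1.777102 + 0.43·0.005150 = 1.779317
y(3.65) ≈ 1.7793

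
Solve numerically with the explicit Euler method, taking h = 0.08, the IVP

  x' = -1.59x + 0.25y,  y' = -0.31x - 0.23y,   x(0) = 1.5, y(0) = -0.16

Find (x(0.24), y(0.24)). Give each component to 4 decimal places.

Euler on (x,y): x_{n+1} = x_n + h·x', y_{n+1} = y_n + h·y'.
0.000000: (1.500000, -0.160000); f=(-2.425000, -0.428200) → (1.306000, -0.194256)
0.080000: (1.306000, -0.194256); f=(-2.125104, -0.360181) → (1.135992, -0.223070)
0.160000: (1.135992, -0.223070); f=(-1.861994, -0.300851) → (0.987032, -0.247139)
(x(0.24), y(0.24)) ≈ (0.9870, -0.2471)

0.9870, -0.2471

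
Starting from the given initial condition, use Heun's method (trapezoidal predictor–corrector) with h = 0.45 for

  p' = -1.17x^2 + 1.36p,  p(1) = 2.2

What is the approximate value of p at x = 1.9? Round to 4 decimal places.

3.5203

Heun: k1 = f(x_n, p_n); k2 = f(x_n + h, p_n + h·k1); p_{n+1} = p_n + (h/2)·(k1 + k2).
x=1.000000, p=2.200000:
  k1 = f(1.000000, 2.200000) = 1.822000
  k2 = f(1.450000, 3.019900) = 1.647139
  p ← 2.200000 + (0.45/2)·(1.822000 + 1.647139) = 2.980556
x=1.450000, p=2.980556:
  k1 = f(1.450000, 2.980556) = 1.593632
  k2 = f(1.900000, 3.697690) = 0.805159
  p ← 2.980556 + (0.45/2)·(1.593632 + 0.805159) = 3.520284
p(1.9) ≈ 3.5203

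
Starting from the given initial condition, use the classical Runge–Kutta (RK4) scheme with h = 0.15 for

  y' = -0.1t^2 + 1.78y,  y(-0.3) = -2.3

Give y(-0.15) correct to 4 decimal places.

-3.0048

RK4: k1 = f(t_n, y_n); k2 = f(t_n + h/2, y_n + (h/2)·k1); k3 = f(t_n + h/2, y_n + (h/2)·k2); k4 = f(t_n + h, y_n + h·k3); y_{n+1} = y_n + (h/6)·(k1 + 2k2 + 2k3 + k4).
t=-0.300000, y=-2.300000:
  k1 = f(-0.300000, -2.300000) = -4.103000
  k2 = f(-0.225000, -2.607725) = -4.646813
  k3 = f(-0.225000, -2.648511) = -4.719412
  k4 = f(-0.150000, -3.007912) = -5.356333
  y ← -2.300000 + (0.15/6)·(k1 + 2k2 + 2k3 + k4) = -3.004795
y(-0.15) ≈ -3.0048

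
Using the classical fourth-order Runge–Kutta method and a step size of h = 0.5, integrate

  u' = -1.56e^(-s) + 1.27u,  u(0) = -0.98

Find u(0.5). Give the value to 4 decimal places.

-2.7282

RK4: k1 = f(s_n, u_n); k2 = f(s_n + h/2, u_n + (h/2)·k1); k3 = f(s_n + h/2, u_n + (h/2)·k2); k4 = f(s_n + h, u_n + h·k3); u_{n+1} = u_n + (h/6)·(k1 + 2k2 + 2k3 + k4).
s=0.000000, u=-0.980000:
  k1 = f(0.000000, -0.980000) = -2.804600
  k2 = f(0.250000, -1.681150) = -3.349990
  k3 = f(0.250000, -1.817497) = -3.523151
  k4 = f(0.500000, -2.741575) = -4.427989
  u ← -0.980000 + (0.5/6)·(k1 + 2k2 + 2k3 + k4) = -2.728239
u(0.5) ≈ -2.7282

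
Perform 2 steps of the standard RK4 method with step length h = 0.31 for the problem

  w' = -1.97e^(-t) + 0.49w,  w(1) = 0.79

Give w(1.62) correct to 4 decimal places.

0.6730

RK4: k1 = f(t_n, w_n); k2 = f(t_n + h/2, w_n + (h/2)·k1); k3 = f(t_n + h/2, w_n + (h/2)·k2); k4 = f(t_n + h, w_n + h·k3); w_{n+1} = w_n + (h/6)·(k1 + 2k2 + 2k3 + k4).
t=1.000000, w=0.790000:
  k1 = f(1.000000, 0.790000) = -0.337622
  k2 = f(1.155000, 0.737669) = -0.259206
  k3 = f(1.155000, 0.749823) = -0.253250
  k4 = f(1.310000, 0.711492) = -0.182914
  w ← 0.790000 + (0.31/6)·(k1 + 2k2 + 2k3 + k4) = 0.710152
t=1.310000, w=0.710152:
  k1 = f(1.310000, 0.710152) = -0.183571
  k2 = f(1.465000, 0.681698) = -0.121191
  k3 = f(1.465000, 0.691367) = -0.116454
  k4 = f(1.620000, 0.674051) = -0.059575
  w ← 0.710152 + (0.31/6)·(k1 + 2k2 + 2k3 + k4) = 0.673033
w(1.62) ≈ 0.6730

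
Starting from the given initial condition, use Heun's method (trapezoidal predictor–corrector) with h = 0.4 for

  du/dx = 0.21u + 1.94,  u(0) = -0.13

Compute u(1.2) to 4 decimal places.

2.4771

Heun: k1 = f(x_n, u_n); k2 = f(x_n + h, u_n + h·k1); u_{n+1} = u_n + (h/2)·(k1 + k2).
x=0.000000, u=-0.130000:
  k1 = f(0.000000, -0.130000) = 1.912700
  k2 = f(0.400000, 0.635080) = 2.073367
  u ← -0.130000 + (0.4/2)·(1.912700 + 2.073367) = 0.667213
x=0.400000, u=0.667213:
  k1 = f(0.400000, 0.667213) = 2.080115
  k2 = f(0.800000, 1.499259) = 2.254844
  u ← 0.667213 + (0.4/2)·(2.080115 + 2.254844) = 1.534205
x=0.800000, u=1.534205:
  k1 = f(0.800000, 1.534205) = 2.262183
  k2 = f(1.200000, 2.439078) = 2.452206
  u ← 1.534205 + (0.4/2)·(2.262183 + 2.452206) = 2.477083
u(1.2) ≈ 2.4771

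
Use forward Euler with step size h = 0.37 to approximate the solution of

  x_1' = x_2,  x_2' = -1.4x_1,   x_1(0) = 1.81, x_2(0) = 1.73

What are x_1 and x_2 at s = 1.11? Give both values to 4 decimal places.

Euler on (x_1,x_2): x_1_{n+1} = x_1_n + h·x_1', x_2_{n+1} = x_2_n + h·x_2'.
0.000000: (1.810000, 1.730000); f=(1.730000, -2.534000) → (2.450100, 0.792420)
0.370000: (2.450100, 0.792420); f=(0.792420, -3.430140) → (2.743295, -0.476732)
0.740000: (2.743295, -0.476732); f=(-0.476732, -3.840614) → (2.566905, -1.897759)
(x_1(1.11), x_2(1.11)) ≈ (2.5669, -1.8978)

2.5669, -1.8978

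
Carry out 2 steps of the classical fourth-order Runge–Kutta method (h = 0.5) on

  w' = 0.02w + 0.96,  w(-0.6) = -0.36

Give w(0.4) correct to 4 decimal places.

RK4: k1 = f(t_n, w_n); k2 = f(t_n + h/2, w_n + (h/2)·k1); k3 = f(t_n + h/2, w_n + (h/2)·k2); k4 = f(t_n + h, w_n + h·k3); w_{n+1} = w_n + (h/6)·(k1 + 2k2 + 2k3 + k4).
t=-0.600000, w=-0.360000:
  k1 = f(-0.600000, -0.360000) = 0.952800
  k2 = f(-0.350000, -0.121800) = 0.957564
  k3 = f(-0.350000, -0.120609) = 0.957588
  k4 = f(-0.100000, 0.118794) = 0.962376
  w ← -0.360000 + (0.5/6)·(k1 + 2k2 + 2k3 + k4) = 0.118790
t=-0.100000, w=0.118790:
  k1 = f(-0.100000, 0.118790) = 0.962376
  k2 = f(0.150000, 0.359384) = 0.967188
  k3 = f(0.150000, 0.360587) = 0.967212
  k4 = f(0.400000, 0.602396) = 0.972048
  w ← 0.118790 + (0.5/6)·(k1 + 2k2 + 2k3 + k4) = 0.602392
w(0.4) ≈ 0.6024

0.6024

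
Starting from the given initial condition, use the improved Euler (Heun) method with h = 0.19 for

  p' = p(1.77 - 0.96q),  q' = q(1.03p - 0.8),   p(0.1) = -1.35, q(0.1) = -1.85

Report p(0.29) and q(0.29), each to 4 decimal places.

Heun on (p,q): k1 = f(t_n, state_n); k2 = f(t_n + h, state_n + h·k1); state_{n+1} = state_n + (h/2)·(k1 + k2).
0.100000: (-1.350000, -1.850000)
  k1 = (-4.787100, 4.052425)
  predictor → (-2.259549, -1.080039)
  k2 = (-6.342187, 3.377645)
  → (-2.407282, -1.144143)
(p(0.29), q(0.29)) ≈ (-2.4073, -1.1441)

-2.4073, -1.1441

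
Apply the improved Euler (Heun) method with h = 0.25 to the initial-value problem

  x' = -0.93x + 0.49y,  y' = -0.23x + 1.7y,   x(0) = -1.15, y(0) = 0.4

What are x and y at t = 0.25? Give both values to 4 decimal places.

Heun on (x,y): k1 = f(t_n, state_n); k2 = f(t_n + h, state_n + h·k1); state_{n+1} = state_n + (h/2)·(k1 + k2).
0.000000: (-1.150000, 0.400000)
  k1 = (1.265500, 0.944500)
  predictor → (-0.833625, 0.636125)
  k2 = (1.086972, 1.273146)
  → (-0.855941, 0.677206)
(x(0.25), y(0.25)) ≈ (-0.8559, 0.6772)

-0.8559, 0.6772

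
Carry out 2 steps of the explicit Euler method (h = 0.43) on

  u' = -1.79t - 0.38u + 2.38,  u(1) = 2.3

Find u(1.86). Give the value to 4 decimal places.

1.7447

Euler: u_{n+1} = u_n + h·f(t_n, u_n).
t=1.000000, u=2.300000: f=-0.284000 → u ← 2.300000 + 0.43·(-0.284000) = 2.177880
t=1.430000, u=2.177880: f=-1.007294 → u ← 2.177880 + 0.43·(-1.007294) = 1.744743
u(1.86) ≈ 1.7447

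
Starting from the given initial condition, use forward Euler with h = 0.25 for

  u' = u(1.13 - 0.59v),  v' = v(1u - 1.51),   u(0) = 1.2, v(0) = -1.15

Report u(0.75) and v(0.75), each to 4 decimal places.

Euler on (u,v): u_{n+1} = u_n + h·u', v_{n+1} = v_n + h·v'.
0.000000: (1.200000, -1.150000); f=(2.170200, 0.356500) → (1.742550, -1.060875)
0.250000: (1.742550, -1.060875); f=(3.059772, -0.246706) → (2.507493, -1.122552)
0.500000: (2.507493, -1.122552); f=(4.494193, -1.119737) → (3.631041, -1.402486)
(u(0.75), v(0.75)) ≈ (3.6310, -1.4025)

3.6310, -1.4025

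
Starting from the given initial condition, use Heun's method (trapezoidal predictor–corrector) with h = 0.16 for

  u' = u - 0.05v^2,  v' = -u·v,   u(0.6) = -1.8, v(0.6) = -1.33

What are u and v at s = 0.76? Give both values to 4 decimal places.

-2.1310, -1.8096

Heun on (u,v): k1 = f(s_n, state_n); k2 = f(s_n + h, state_n + h·k1); state_{n+1} = state_n + (h/2)·(k1 + k2).
0.600000: (-1.800000, -1.330000)
  k1 = (-1.888445, -2.394000)
  predictor → (-2.102151, -1.713040)
  k2 = (-2.248877, -3.601069)
  → (-2.130986, -1.809606)
(u(0.76), v(0.76)) ≈ (-2.1310, -1.8096)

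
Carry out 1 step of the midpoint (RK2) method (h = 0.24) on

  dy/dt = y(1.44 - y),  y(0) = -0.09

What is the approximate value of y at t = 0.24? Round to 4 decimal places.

-0.1295

Midpoint: k1 = f(t_n, y_n); k2 = f(t_n + h/2, y_n + (h/2)·k1); y_{n+1} = y_n + h·k2.
t=0.000000, y=-0.090000:
  k1 = f(0.000000, -0.090000) = -0.137700
  k2 = f(0.120000, -0.106524) = -0.164742
  y ← -0.090000 + 0.24·(-0.164742) = -0.129538
y(0.24) ≈ -0.1295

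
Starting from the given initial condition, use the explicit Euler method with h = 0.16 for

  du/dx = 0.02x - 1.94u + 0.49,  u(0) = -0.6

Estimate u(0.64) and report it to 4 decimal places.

Euler: u_{n+1} = u_n + h·f(x_n, u_n).
x=0.000000, u=-0.600000: f=1.654000 → u ← -0.600000 + 0.16·1.654000 = -0.335360
x=0.160000, u=-0.335360: f=1.143798 → u ← -0.335360 + 0.16·1.143798 = -0.152352
x=0.320000, u=-0.152352: f=0.791963 → u ← -0.152352 + 0.16·0.791963 = -0.025638
x=0.480000, u=-0.025638: f=0.549338 → u ← -0.025638 + 0.16·0.549338 = 0.062256
u(0.64) ≈ 0.0623

0.0623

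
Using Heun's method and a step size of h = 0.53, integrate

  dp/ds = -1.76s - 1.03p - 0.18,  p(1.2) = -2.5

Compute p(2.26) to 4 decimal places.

Heun: k1 = f(s_n, p_n); k2 = f(s_n + h, p_n + h·k1); p_{n+1} = p_n + (h/2)·(k1 + k2).
s=1.200000, p=-2.500000:
  k1 = f(1.200000, -2.500000) = 0.283000
  k2 = f(1.730000, -2.350010) = -0.804290
  p ← -2.500000 + (0.53/2)·(0.283000 + (-0.804290)) = -2.638142
s=1.730000, p=-2.638142:
  k1 = f(1.730000, -2.638142) = -0.507514
  k2 = f(2.260000, -2.907124) = -1.163262
  p ← -2.638142 + (0.53/2)·(-0.507514 + (-1.163262)) = -3.080897
p(2.26) ≈ -3.0809

-3.0809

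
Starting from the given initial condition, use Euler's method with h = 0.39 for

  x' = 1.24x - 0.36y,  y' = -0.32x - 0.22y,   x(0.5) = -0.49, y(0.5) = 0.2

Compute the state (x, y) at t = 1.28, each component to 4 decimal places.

Euler on (x,y): x_{n+1} = x_n + h·x', y_{n+1} = y_n + h·y'.
0.500000: (-0.490000, 0.200000); f=(-0.679600, 0.112800) → (-0.755044, 0.243992)
0.890000: (-0.755044, 0.243992); f=(-1.024092, 0.187936) → (-1.154440, 0.317287)
(x(1.28), y(1.28)) ≈ (-1.1544, 0.3173)

-1.1544, 0.3173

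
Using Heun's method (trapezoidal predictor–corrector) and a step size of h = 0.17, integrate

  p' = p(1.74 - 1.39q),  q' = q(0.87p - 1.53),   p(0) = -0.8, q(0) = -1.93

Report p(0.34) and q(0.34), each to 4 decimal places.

-2.5036, -0.7696

Heun on (p,q): k1 = f(t_n, state_n); k2 = f(t_n + h, state_n + h·k1); state_{n+1} = state_n + (h/2)·(k1 + k2).
0.000000: (-0.800000, -1.930000)
  k1 = (-3.538160, 4.296180)
  predictor → (-1.401487, -1.199649)
  k2 = (-4.775585, 3.298189)
  → (-1.506668, -1.284479)
0.170000: (-1.506668, -1.284479)
  k1 = (-5.311647, 3.648949)
  predictor → (-2.409648, -0.664157)
  k2 = (-6.417324, 2.408496)
  → (-2.503631, -0.769596)
(p(0.34), q(0.34)) ≈ (-2.5036, -0.7696)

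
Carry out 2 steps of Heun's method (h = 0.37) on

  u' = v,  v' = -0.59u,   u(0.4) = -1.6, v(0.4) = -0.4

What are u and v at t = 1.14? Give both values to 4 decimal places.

Heun on (u,v): k1 = f(t_n, state_n); k2 = f(t_n + h, state_n + h·k1); state_{n+1} = state_n + (h/2)·(k1 + k2).
0.400000: (-1.600000, -0.400000)
  k1 = (-0.400000, 0.944000)
  predictor → (-1.748000, -0.050720)
  k2 = (-0.050720, 1.031320)
  → (-1.683383, -0.034566)
0.770000: (-1.683383, -0.034566)
  k1 = (-0.034566, 0.993196)
  predictor → (-1.696173, 0.332917)
  k2 = (0.332917, 1.000742)
  → (-1.628188, 0.334313)
(u(1.14), v(1.14)) ≈ (-1.6282, 0.3343)

-1.6282, 0.3343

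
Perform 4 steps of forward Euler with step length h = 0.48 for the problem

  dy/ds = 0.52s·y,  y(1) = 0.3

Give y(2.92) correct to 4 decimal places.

Euler: y_{n+1} = y_n + h·f(s_n, y_n).
s=1.000000, y=0.300000: f=0.156000 → y ← 0.300000 + 0.48·0.156000 = 0.374880
s=1.480000, y=0.374880: f=0.288508 → y ← 0.374880 + 0.48·0.288508 = 0.513364
s=1.960000, y=0.513364: f=0.523220 → y ← 0.513364 + 0.48·0.523220 = 0.764509
s=2.440000, y=0.764509: f=0.970010 → y ← 0.764509 + 0.48·0.970010 = 1.230114
y(2.92) ≈ 1.2301

1.2301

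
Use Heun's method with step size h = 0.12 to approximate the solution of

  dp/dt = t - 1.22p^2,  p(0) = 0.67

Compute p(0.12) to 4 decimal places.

Heun: k1 = f(t_n, p_n); k2 = f(t_n + h, p_n + h·k1); p_{n+1} = p_n + (h/2)·(k1 + k2).
t=0.000000, p=0.670000:
  k1 = f(0.000000, 0.670000) = -0.547658
  k2 = f(0.120000, 0.604281) = -0.325490
  p ← 0.670000 + (0.12/2)·(-0.547658 + (-0.325490)) = 0.617611
p(0.12) ≈ 0.6176

0.6176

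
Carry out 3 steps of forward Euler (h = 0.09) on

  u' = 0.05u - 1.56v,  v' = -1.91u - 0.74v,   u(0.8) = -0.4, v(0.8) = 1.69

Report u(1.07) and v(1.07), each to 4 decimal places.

Euler on (u,v): u_{n+1} = u_n + h·u', v_{n+1} = v_n + h·v'.
0.800000: (-0.400000, 1.690000); f=(-2.656400, -0.486600) → (-0.639076, 1.646206)
0.890000: (-0.639076, 1.646206); f=(-2.600035, 0.002443) → (-0.873079, 1.646426)
0.980000: (-0.873079, 1.646426); f=(-2.612078, 0.449226) → (-1.108166, 1.686856)
(u(1.07), v(1.07)) ≈ (-1.1082, 1.6869)

-1.1082, 1.6869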